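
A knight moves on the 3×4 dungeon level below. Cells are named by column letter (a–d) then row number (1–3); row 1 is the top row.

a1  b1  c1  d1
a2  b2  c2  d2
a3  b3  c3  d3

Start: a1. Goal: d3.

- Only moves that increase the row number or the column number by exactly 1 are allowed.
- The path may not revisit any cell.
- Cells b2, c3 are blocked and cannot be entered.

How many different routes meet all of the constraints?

A right/down-only route from a1 to d3 makes exactly 2 down-moves and 3 right-moves in some order.
With no other constraints that would be C(5,2) = 10 routes.
Subtract routes through each blocked cell (inclusion–exclusion for overlaps): − through b2: 6 − through c3: 6 + through b2&c3: 4 → 2.
That gives 2 routes.

2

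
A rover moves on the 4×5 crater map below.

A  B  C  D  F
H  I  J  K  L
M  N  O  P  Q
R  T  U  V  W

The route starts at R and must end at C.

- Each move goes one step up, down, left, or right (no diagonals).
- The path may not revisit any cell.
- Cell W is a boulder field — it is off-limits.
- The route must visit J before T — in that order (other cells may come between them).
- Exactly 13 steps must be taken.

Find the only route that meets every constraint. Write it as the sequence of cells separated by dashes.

R - M - H - I - J - O - N - T - U - V - P - K - D - C

The waypoints must appear in the order J, T, with no cell reused.
Route from R: 2× up (reaching H), 2× right (reaching J), down to O, left to N, down to T, 2× right (reaching V), 3× up (reaching D), left to C — 13 moves in all.
Check: order respected (J at step 4, T at step 7); 13 moves as required.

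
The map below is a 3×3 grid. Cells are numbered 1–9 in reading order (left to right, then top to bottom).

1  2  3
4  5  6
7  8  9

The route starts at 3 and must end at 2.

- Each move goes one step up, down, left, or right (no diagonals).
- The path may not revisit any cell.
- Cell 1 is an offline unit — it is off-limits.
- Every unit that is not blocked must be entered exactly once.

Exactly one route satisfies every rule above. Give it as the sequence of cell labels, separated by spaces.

3 6 9 8 7 4 5 2

Need to visit all 8 open cells exactly once, starting at 3 and ending at 2.
Cell 7 has only two open neighbours (4 and 8), so the path must pass straight through it: one of those is the cell it's entered from and the other is where it exits.
Route from 3: 2× down (reaching 9), 2× left (reaching 7), up to 4, right to 5, up to 2 — 7 moves in all.
Check: all 8 open cells covered.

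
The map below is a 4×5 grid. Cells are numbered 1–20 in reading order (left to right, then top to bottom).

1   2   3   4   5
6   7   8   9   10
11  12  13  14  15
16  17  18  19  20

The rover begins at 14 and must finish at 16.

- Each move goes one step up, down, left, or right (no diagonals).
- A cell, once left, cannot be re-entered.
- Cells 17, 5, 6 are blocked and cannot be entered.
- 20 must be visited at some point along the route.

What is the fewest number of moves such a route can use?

Any route passes through 20 somewhere between 14 and 16. Summing Manhattan distances along the two legs (14 → 20 → 16) gives a lower bound of 2 + 4 = 6 moves.
That bound ignores the blocked cells. Measuring each leg by the fewest moves that actually steer around them (14→20: 2; 20→16: 6) raises the lower bound to 8.
A route of 8 moves exists: 14 → 15 → 20 → 19 → 18 → 13 → 12 → 11 → 16.
Since 8 matches that lower bound, it is optimal.

8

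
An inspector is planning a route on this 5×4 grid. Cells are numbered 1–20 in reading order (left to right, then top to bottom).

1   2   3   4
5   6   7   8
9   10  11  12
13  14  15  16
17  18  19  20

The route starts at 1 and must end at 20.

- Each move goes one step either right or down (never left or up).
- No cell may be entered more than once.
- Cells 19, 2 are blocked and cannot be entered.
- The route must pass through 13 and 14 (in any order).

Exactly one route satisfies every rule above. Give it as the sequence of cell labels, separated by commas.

1, 5, 9, 13, 14, 15, 16, 20

Moves only go right or down, so the column and row indices never decrease.
Route from 1: down 3 to 13, right 3 to 16, down 1 to 20 — 7 moves in all.
Check: all required cells visited.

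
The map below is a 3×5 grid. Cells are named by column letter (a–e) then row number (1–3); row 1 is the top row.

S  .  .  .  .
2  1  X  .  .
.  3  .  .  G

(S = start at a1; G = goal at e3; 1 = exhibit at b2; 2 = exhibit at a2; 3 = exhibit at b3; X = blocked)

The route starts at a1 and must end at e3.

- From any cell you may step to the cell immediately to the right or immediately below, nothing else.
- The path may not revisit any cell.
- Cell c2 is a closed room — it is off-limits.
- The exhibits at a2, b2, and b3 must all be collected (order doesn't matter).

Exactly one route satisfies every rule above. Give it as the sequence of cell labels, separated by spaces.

a1 a2 b2 b3 c3 d3 e3

Moves only go right or down, so the column and row indices never decrease.
Route from a1: down 1 to a2, right 1 to b2, down 1 to b3, right 3 to e3 — 6 moves in all.
Check: all required cells visited.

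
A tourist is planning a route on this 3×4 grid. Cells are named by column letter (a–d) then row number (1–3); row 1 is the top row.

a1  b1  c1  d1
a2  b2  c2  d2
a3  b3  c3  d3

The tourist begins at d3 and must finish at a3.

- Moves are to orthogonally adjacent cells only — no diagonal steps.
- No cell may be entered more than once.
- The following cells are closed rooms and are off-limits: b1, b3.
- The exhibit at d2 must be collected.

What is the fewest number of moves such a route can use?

5

Any route passes through d2 somewhere between d3 and a3. Summing Manhattan distances along the two legs (d3 → d2 → a3) gives a lower bound of 1 + 4 = 5 moves.
A route of 5 moves achieves this: d3 → d2 → c2 → b2 → a2 → a3.
Since 5 matches the lower bound, it is optimal.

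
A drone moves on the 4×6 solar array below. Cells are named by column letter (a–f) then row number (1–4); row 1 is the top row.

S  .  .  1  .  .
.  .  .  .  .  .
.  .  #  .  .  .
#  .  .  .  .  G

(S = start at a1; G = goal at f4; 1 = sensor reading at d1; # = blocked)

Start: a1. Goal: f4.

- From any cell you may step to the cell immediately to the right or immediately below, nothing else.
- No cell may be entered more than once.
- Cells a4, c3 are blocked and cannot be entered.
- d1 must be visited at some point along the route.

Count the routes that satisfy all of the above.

A right/down-only route from a1 to f4 makes exactly 3 down-moves and 5 right-moves in some order.
With no other constraints that would be C(8,3) = 56 routes.
Split at d1 and multiply the segment counts (each segment already excludes blocked cells): a1→d1: 1; d1→f4: 10; product = 10.
That gives 10 routes.

10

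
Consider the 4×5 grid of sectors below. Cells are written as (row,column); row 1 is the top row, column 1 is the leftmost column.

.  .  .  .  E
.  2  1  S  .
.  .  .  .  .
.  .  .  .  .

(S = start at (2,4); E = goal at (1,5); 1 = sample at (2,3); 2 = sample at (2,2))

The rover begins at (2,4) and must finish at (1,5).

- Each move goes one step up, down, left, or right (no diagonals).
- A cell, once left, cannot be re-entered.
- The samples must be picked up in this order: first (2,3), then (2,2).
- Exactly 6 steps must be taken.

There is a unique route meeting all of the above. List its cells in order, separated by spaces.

The waypoints must appear in the order (2,3), (2,2), with no cell reused.
Route from (2,4): left 2 to (2,2), up 1 to (1,2), right 3 to (1,5) — 6 moves in all.
Check: order respected (1 at step 1, 2 at step 2); 6 moves as required.

(2,4) (2,3) (2,2) (1,2) (1,3) (1,4) (1,5)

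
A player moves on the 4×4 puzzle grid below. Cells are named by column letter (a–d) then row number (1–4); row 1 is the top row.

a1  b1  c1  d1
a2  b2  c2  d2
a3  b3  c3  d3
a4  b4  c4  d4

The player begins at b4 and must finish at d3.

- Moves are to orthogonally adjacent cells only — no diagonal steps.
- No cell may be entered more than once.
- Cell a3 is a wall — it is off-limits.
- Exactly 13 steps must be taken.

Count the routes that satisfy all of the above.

1

Need simple routes of exactly 13 moves from b4 to d3 (Manhattan distance 3, so 5 moves are spent on a detour and 5 undoing it).
Enumerating: b4 b3 b2 a2 a1 b1 c1 d1 d2 c2 c3 c4 d4 d3.
That gives 1 route.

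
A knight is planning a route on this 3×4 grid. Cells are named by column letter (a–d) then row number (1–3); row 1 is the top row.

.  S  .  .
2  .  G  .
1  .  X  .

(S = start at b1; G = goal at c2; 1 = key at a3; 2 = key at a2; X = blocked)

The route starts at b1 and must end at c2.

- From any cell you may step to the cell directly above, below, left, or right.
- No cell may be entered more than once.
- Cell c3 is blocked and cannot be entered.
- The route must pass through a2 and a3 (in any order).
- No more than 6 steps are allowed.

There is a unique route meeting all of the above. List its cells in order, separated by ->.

b1 -> a1 -> a2 -> a3 -> b3 -> b2 -> c2

The 6-move cap with required stops at a2, a3 leaves no slack for detours.
Route from b1: left to a1, 2× down (reaching a3), right to b3, up to b2, right to c2 — 6 moves in all.
Check: all required cells visited; 6 ≤ 6 moves.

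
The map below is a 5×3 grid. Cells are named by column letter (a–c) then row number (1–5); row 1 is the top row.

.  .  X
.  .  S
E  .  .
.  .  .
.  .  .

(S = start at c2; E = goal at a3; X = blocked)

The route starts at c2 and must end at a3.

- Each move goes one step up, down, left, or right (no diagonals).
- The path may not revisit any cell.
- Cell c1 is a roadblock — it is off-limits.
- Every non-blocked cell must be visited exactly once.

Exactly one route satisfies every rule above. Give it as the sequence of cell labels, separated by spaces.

Need to visit all 14 open cells exactly once, starting at c2 and ending at a3.
Cell a5 has only two open neighbours (a4 and b5), so the path must pass straight through it: one of those is the cell it's entered from and the other is where it exits.
Route from c2: 3× down (reaching c5), 2× left (reaching a5), up to a4, right to b4, 3× up (reaching b1), left to a1, 2× down (reaching a3) — 13 moves in all.
Check: all 14 open cells covered.

c2 c3 c4 c5 b5 a5 a4 b4 b3 b2 b1 a1 a2 a3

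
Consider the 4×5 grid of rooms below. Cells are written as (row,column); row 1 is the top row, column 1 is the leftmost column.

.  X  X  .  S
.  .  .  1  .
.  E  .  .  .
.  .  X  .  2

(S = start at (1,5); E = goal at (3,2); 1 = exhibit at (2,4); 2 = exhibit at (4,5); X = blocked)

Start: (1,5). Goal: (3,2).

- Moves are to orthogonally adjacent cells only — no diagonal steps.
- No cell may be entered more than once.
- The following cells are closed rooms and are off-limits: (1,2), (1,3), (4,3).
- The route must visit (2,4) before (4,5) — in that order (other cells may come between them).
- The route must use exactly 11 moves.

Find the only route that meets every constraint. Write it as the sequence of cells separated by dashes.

(1,5) - (1,4) - (2,4) - (2,5) - (3,5) - (4,5) - (4,4) - (3,4) - (3,3) - (2,3) - (2,2) - (3,2)

The waypoints must appear in the order (2,4), (4,5), with no cell reused.
Route from (1,5): left to (1,4), down to (2,4), right to (2,5), 2× down (reaching (4,5)), left to (4,4), up to (3,4), left to (3,3), up to (2,3), left to (2,2), down to (3,2) — 11 moves in all.
Check: order respected (1 at step 2, 2 at step 5); 11 moves as required.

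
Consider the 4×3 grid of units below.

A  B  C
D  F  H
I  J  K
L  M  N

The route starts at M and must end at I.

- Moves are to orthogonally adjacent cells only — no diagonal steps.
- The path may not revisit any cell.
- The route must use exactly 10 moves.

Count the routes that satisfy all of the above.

Need simple routes of exactly 10 moves from M to I (Manhattan distance 2, so 4 moves are spent on a detour and 4 undoing it).
Enumerating: M N K H C B A D F J I | M N K J F H C B A D I.
That gives 2 routes.

2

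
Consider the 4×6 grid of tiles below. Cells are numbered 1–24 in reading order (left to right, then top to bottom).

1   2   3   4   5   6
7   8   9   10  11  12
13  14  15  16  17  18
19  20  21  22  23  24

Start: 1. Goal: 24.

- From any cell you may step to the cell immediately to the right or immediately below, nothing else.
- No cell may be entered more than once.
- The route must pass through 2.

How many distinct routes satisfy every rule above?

35

A right/down-only route from 1 to 24 makes exactly 3 down-moves and 5 right-moves in some order.
With no other constraints that would be C(8,3) = 56 routes.
Split at 2 and multiply the segment counts: 1→2: 1; 2→24: 35; product = 35.
That gives 35 routes.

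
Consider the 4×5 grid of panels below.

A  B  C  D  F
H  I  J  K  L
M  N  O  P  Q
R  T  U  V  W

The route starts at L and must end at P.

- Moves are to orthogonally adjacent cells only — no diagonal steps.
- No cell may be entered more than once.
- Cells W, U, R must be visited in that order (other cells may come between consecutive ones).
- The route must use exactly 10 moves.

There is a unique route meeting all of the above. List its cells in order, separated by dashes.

The waypoints must appear in the order W, U, R, with no cell reused.
Route from L: down 2 to W, left 4 to R, up 1 to M, right 3 to P — 10 moves in all.
Check: order respected (W at step 2, U at step 4, R at step 6); 10 moves as required.

L - Q - W - V - U - T - R - M - N - O - P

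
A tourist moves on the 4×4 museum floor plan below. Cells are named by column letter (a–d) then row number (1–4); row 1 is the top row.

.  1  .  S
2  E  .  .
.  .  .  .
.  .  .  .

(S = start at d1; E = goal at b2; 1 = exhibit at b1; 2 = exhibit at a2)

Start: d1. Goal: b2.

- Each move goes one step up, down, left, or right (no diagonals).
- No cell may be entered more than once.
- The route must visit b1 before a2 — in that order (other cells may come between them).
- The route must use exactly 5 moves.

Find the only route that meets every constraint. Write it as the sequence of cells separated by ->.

The waypoints must appear in the order b1, a2, with no cell reused.
Route from d1: 3× left (reaching a1), down to a2, right to b2 — 5 moves in all.
Check: order respected (1 at step 2, 2 at step 4); 5 moves as required.

d1 -> c1 -> b1 -> a1 -> a2 -> b2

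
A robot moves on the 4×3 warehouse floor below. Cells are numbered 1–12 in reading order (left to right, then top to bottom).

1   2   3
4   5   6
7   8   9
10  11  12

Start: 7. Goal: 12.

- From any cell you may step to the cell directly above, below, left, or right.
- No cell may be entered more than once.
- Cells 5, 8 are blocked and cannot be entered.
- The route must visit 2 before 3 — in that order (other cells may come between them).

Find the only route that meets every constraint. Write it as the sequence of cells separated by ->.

7 -> 4 -> 1 -> 2 -> 3 -> 6 -> 9 -> 12

The waypoints must appear in the order 2, 3, with no cell reused.
Route from 7: up 2 to 1, right 2 to 3, down 3 to 12 — 7 moves in all.
Check: order respected (2 at step 3, 3 at step 4).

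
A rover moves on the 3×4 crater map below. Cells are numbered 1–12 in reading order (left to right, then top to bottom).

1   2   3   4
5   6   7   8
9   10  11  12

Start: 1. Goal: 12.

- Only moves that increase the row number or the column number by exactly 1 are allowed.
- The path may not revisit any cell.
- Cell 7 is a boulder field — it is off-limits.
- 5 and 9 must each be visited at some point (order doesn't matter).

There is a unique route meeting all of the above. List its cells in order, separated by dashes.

Moves only go right or down, so the column and row indices never decrease.
Route from 1: down 2 to 9, right 3 to 12 — 5 moves in all.
Check: all required cells visited.

1 - 5 - 9 - 10 - 11 - 12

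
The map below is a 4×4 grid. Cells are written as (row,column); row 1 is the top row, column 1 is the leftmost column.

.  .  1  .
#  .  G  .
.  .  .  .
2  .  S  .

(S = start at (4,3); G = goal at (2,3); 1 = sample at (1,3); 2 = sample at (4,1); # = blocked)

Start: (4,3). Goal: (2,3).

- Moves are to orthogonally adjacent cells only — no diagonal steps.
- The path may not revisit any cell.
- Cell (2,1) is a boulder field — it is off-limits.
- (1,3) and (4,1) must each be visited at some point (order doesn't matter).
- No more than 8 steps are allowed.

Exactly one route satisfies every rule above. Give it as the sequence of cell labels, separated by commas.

(4,3), (4,2), (4,1), (3,1), (3,2), (2,2), (1,2), (1,3), (2,3)

The 8-move cap with required stops at (1,3), (4,1) leaves no slack for detours.
Route from (4,3): left 2 to (4,1), up 1 to (3,1), right 1 to (3,2), up 2 to (1,2), right 1 to (1,3), down 1 to (2,3) — 8 moves in all.
Check: all required cells visited; 8 ≤ 8 moves.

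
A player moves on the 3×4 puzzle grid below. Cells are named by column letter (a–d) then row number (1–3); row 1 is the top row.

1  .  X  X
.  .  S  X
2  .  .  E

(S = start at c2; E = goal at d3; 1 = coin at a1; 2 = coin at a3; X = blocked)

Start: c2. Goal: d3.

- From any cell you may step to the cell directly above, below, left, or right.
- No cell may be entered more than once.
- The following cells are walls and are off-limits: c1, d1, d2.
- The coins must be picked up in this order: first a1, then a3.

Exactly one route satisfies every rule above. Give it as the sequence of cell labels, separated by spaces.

The waypoints must appear in the order a1, a3, with no cell reused.
Route from c2: left to b2, up to b1, left to a1, 2× down (reaching a3), 3× right (reaching d3) — 8 moves in all.
Check: order respected (1 at step 3, 2 at step 5).

c2 b2 b1 a1 a2 a3 b3 c3 d3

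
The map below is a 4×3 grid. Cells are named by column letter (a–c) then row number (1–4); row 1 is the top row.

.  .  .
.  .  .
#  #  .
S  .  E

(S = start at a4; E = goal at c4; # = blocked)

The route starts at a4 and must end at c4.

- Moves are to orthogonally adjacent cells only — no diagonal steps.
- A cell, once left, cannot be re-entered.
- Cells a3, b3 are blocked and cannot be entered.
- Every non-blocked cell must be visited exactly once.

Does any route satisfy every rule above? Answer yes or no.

Colour the cells like a checkerboard: each orthogonal step flips colour, so a Hamiltonian route alternates colours. Here there are 5 cells of one colour and 5 of the other, with start on the same colour as the goal — the counts and endpoints can't be arranged into an alternating sequence of length 10, so no Hamiltonian route exists.

no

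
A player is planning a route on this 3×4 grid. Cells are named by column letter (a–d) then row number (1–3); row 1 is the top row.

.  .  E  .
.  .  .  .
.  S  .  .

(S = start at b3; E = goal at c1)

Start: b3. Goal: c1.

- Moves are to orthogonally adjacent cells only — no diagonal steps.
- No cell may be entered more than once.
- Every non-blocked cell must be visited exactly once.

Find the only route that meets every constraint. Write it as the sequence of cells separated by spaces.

b3 a3 a2 a1 b1 b2 c2 c3 d3 d2 d1 c1

Need to visit all 12 open cells exactly once, starting at b3 and ending at c1.
Route from b3: left 1 to a3, up 2 to a1, right 1 to b1, down 1 to b2, right 1 to c2, down 1 to c3, right 1 to d3, up 2 to d1, left 1 to c1 — 11 moves in all.
Check: all 12 open cells covered.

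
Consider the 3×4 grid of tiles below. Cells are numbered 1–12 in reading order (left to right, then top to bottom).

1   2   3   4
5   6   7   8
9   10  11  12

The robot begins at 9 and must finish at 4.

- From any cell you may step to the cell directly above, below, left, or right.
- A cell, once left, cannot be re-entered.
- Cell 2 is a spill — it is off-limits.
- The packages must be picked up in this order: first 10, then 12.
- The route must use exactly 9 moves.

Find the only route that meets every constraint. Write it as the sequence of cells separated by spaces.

The waypoints must appear in the order 10, 12, with no cell reused.
Route from 9: up to 5, right to 6, down to 10, 2× right (reaching 12), up to 8, left to 7, up to 3, right to 4 — 9 moves in all.
Check: order respected (10 at step 3, 12 at step 5); 9 moves as required.

9 5 6 10 11 12 8 7 3 4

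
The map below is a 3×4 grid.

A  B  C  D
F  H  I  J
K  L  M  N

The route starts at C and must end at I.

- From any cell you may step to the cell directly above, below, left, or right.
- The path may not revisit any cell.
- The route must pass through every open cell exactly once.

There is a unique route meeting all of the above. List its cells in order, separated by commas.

Need to visit all 12 open cells exactly once, starting at C and ending at I.
Cell N has only two open neighbours (J and M), so the path must pass straight through it: one of those is the cell it's entered from and the other is where it exits.
Route from C: right 1 to D, down 2 to N, left 3 to K, up 2 to A, right 1 to B, down 1 to H, right 1 to I — 11 moves in all.
Check: all 12 open cells covered.

C, D, J, N, M, L, K, F, A, B, H, I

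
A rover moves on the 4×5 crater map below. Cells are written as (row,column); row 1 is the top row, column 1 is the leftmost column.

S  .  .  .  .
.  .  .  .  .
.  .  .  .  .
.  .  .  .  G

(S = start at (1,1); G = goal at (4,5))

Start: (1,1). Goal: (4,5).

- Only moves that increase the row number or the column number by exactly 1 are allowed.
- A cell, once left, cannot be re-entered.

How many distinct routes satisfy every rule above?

35

A right/down-only route from (1,1) to (4,5) makes exactly 3 down-moves and 4 right-moves in some order.
With no other constraints that would be C(7,3) = 35 routes.
That gives 35 routes.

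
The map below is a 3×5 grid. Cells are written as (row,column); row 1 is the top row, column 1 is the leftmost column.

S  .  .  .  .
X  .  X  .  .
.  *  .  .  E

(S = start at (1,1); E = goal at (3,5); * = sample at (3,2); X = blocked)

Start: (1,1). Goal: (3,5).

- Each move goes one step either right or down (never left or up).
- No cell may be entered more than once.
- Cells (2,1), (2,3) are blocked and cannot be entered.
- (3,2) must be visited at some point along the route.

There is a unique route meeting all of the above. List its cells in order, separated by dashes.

Moves only go right or down, so the column and row indices never decrease.
Route from (1,1): right 1 to (1,2), down 2 to (3,2), right 3 to (3,5) — 6 moves in all.
Check: all required cells visited.

(1,1) - (1,2) - (2,2) - (3,2) - (3,3) - (3,4) - (3,5)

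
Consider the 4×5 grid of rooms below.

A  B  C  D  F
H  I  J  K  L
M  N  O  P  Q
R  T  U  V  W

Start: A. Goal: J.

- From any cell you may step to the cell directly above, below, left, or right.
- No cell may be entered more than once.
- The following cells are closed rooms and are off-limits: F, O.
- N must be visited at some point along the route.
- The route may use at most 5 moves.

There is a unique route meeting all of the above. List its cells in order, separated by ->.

The 5-move cap with required stops at N leaves no slack for detours.
Route from A: down 2 to M, right 1 to N, up 1 to I, right 1 to J — 5 moves in all.
Check: all required cells visited; 5 ≤ 5 moves.

A -> H -> M -> N -> I -> J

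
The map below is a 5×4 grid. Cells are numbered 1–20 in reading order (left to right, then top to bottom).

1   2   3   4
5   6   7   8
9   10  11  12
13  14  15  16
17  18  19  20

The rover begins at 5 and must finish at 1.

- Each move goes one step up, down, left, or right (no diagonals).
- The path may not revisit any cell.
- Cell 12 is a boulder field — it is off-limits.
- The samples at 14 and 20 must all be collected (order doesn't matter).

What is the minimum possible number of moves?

13

Any route passes through 14 and 20 in some order between 5 and 1. Summing Manhattan distances along each leg and taking the cheapest ordering (5 → 14 → 20 → 1) gives a lower bound of 3 + 3 + 7 = 13 moves.
A route of 13 moves achieves this: 5 → 9 → 13 → 17 → 18 → 19 → 20 → 16 → 15 → 14 → 10 → 6 → 2 → 1.
Since 13 matches the lower bound, it is optimal.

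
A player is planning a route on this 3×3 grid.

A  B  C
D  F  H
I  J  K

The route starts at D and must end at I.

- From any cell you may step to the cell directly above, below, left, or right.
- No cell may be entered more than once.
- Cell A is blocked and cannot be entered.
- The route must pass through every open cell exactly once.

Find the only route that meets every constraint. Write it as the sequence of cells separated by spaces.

D F B C H K J I

Need to visit all 8 open cells exactly once, starting at D and ending at I.
Cell K has only two open neighbours (H and J), so the path must pass straight through it: one of those is the cell it's entered from and the other is where it exits.
Route from D: right 1 to F, up 1 to B, right 1 to C, down 2 to K, left 2 to I — 7 moves in all.
Check: all 8 open cells covered.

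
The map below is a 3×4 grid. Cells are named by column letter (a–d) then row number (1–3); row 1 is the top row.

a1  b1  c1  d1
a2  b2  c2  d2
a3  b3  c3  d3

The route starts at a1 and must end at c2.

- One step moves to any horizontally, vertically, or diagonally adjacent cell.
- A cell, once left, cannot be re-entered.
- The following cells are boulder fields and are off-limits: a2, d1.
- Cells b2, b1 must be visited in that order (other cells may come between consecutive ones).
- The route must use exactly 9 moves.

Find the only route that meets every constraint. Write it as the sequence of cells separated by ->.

a1 -> b2 -> a3 -> b3 -> c3 -> d3 -> d2 -> c1 -> b1 -> c2

The waypoints must appear in the order b2, b1, with no cell reused.
Route from a1: down-right 1 to b2, down-left 1 to a3, right 3 to d3, up 1 to d2, up-left 1 to c1, left 1 to b1, down-right 1 to c2 — 9 moves in all.
Check: order respected (b2 at step 1, b1 at step 8); 9 moves as required.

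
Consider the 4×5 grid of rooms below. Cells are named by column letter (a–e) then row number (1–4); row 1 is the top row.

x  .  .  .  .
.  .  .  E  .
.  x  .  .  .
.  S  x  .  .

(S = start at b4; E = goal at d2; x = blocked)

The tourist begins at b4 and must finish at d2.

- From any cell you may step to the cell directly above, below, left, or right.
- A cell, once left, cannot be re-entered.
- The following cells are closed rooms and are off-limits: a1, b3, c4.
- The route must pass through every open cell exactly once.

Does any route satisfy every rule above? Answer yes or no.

One route that works: b4 → a4 → a3 → a2 → b2 → b1 → c1 → c2 → c3 → d3 → d4 → e4 → e3 → e2 → e1 → d1 → d2.

yes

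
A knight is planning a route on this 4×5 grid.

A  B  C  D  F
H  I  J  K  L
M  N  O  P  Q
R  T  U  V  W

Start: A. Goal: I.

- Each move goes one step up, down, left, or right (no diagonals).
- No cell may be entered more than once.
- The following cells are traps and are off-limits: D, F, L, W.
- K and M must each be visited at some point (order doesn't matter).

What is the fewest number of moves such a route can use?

Any route passes through K and M in some order between A and I. Summing Manhattan distances along each leg and taking the cheapest ordering (A → M → K → I) gives a lower bound of 2 + 4 + 2 = 8 moves.
A route of 8 moves achieves this: A → H → M → N → O → P → K → J → I.
Since 8 matches the lower bound, it is optimal.

8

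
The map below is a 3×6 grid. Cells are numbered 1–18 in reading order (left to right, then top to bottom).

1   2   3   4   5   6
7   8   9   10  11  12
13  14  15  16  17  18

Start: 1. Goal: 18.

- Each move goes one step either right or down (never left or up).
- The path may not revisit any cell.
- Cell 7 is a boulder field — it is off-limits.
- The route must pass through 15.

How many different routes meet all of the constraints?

A right/down-only route from 1 to 18 makes exactly 2 down-moves and 5 right-moves in some order.
With no other constraints that would be C(7,2) = 21 routes.
Split at 15 and multiply the segment counts (each segment already excludes blocked cells): 1→15: 3; 15→18: 1; product = 3.
That gives 3 routes.

3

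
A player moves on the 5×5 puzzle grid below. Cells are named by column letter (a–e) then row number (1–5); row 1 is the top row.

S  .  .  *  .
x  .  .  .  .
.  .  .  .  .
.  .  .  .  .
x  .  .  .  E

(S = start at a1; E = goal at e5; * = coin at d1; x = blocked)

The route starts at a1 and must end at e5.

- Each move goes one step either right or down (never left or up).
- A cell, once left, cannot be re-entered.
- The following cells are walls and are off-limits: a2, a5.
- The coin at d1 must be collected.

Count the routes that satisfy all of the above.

5

A right/down-only route from a1 to e5 makes exactly 4 down-moves and 4 right-moves in some order.
With no other constraints that would be C(8,4) = 70 routes.
Split at d1 and multiply the segment counts (each segment already excludes blocked cells): a1→d1: 1; d1→e5: 5; product = 5.
That gives 5 routes.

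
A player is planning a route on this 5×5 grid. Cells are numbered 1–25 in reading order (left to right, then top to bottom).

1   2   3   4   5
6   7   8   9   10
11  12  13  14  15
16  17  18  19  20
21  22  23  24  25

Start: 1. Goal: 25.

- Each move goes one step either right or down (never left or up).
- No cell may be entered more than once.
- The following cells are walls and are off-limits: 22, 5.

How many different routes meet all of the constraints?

64

A right/down-only route from 1 to 25 makes exactly 4 down-moves and 4 right-moves in some order.
With no other constraints that would be C(8,4) = 70 routes.
Subtract routes through each blocked cell (inclusion–exclusion for overlaps): − through 5: 1 − through 22: 5 → 64.
That gives 64 routes.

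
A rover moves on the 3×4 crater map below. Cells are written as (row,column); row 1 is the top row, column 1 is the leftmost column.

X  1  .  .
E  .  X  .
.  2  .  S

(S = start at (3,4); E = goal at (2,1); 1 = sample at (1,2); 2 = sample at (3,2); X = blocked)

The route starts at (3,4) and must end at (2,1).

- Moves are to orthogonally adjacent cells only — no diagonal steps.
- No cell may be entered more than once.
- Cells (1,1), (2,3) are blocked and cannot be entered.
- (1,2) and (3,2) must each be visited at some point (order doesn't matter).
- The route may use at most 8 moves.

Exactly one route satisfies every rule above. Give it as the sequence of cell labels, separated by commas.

The budget equals the shortest possible length, so every move has to be on a shortest route through the required cells.
Route from (3,4): 2× up (reaching (1,4)), 2× left (reaching (1,2)), 2× down (reaching (3,2)), left to (3,1), up to (2,1) — 8 moves in all.
Check: all required cells visited; 8 ≤ 8 moves.

(3,4), (2,4), (1,4), (1,3), (1,2), (2,2), (3,2), (3,1), (2,1)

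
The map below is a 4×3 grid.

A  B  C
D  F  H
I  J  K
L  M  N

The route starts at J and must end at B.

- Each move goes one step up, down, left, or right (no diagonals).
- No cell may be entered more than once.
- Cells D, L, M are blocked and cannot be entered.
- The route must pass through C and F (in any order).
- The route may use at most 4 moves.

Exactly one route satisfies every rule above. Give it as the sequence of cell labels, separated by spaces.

J F H C B

The 4-move cap with required stops at C, F leaves no slack for detours.
Route from J: up to F, right to H, up to C, left to B — 4 moves in all.
Check: all required cells visited; 4 ≤ 4 moves.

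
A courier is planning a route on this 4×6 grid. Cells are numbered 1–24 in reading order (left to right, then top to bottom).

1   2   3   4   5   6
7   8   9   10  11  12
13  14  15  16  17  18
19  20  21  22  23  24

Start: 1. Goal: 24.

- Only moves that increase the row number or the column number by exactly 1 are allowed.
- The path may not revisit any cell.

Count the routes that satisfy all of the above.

56

A right/down-only route from 1 to 24 makes exactly 3 down-moves and 5 right-moves in some order.
With no other constraints that would be C(8,3) = 56 routes.
That gives 56 routes.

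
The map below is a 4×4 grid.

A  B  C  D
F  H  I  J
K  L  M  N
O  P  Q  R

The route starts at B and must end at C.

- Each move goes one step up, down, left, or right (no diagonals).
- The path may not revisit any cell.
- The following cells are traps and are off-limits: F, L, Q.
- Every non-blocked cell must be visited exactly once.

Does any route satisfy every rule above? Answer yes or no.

no

Cell A has only one open neighbour but is neither the start nor the goal, so a Hamiltonian route would have to both enter and leave it through the same neighbour — impossible without revisiting.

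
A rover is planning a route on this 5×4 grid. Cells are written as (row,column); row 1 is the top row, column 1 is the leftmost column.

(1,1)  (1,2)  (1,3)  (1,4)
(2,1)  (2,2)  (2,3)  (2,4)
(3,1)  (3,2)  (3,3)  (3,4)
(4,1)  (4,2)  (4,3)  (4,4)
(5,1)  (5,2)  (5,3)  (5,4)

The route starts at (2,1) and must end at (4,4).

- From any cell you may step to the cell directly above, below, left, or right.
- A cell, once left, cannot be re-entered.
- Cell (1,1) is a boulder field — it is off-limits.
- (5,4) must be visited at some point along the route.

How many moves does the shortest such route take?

7

Any route passes through (5,4) somewhere between (2,1) and (4,4). Summing Manhattan distances along the two legs ((2,1) → (5,4) → (4,4)) gives a lower bound of 6 + 1 = 7 moves.
A route of 7 moves achieves this: (2,1) → (3,1) → (4,1) → (5,1) → (5,2) → (5,3) → (5,4) → (4,4).
Since 7 matches the lower bound, it is optimal.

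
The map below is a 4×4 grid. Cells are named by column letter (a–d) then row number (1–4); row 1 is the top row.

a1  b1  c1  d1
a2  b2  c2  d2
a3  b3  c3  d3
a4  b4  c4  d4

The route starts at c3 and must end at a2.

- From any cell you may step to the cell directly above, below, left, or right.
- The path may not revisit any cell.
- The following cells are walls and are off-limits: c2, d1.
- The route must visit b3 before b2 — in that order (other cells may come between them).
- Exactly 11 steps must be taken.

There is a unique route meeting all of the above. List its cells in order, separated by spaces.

The waypoints must appear in the order b3, b2, with no cell reused.
Route from c3: right 1 to d3, down 1 to d4, left 3 to a4, up 1 to a3, right 1 to b3, up 2 to b1, left 1 to a1, down 1 to a2 — 11 moves in all.
Check: order respected (b3 at step 7, b2 at step 8); 11 moves as required.

c3 d3 d4 c4 b4 a4 a3 b3 b2 b1 a1 a2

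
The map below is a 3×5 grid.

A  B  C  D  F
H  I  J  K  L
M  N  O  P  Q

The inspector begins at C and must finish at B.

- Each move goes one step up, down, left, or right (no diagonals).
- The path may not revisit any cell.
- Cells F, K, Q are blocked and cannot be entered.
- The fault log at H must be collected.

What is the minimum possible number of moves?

Any route passes through H somewhere between C and B. Summing Manhattan distances along the two legs (C → H → B) gives a lower bound of 3 + 2 = 5 moves.
A route of 5 moves achieves this: C → J → I → H → A → B.
Since 5 matches the lower bound, it is optimal.

5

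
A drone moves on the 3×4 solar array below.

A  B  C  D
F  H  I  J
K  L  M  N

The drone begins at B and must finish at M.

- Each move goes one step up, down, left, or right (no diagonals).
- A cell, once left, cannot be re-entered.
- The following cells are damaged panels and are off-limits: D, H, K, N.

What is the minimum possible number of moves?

The Manhattan distance from B to M is |1−3| + |2−3| = 3, so at least 3 moves are needed.
A route of 3 moves achieves this: B → C → I → M.
Since 3 matches the lower bound, it is optimal.

3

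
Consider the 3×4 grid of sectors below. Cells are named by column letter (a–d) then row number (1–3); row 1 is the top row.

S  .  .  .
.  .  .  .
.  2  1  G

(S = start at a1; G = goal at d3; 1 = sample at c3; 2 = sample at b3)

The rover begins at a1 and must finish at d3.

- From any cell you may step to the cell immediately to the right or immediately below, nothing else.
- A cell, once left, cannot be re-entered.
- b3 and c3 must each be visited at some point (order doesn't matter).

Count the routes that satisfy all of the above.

A right/down-only route from a1 to d3 makes exactly 2 down-moves and 3 right-moves in some order.
With no other constraints that would be C(5,2) = 10 routes.
A monotone route can only reach the required cells in the order b3, c3, so split there and multiply the segment counts: a1→b3: 3; b3→c3: 1; c3→d3: 1; product = 3.
That gives 3 routes.

3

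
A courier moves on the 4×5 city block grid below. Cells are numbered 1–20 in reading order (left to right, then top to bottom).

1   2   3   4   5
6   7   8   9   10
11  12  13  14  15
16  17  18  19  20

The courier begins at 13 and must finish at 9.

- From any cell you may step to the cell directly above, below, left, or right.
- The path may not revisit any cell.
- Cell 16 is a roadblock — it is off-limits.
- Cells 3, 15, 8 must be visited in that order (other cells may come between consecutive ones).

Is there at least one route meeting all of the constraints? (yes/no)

Ignoring the required order, 72 revisit-free routes from 13 to 9 pass through all of 3, 15, and 8; the waypoint orders that occur are 8 → 3 → 15 (40); 15 → 3 → 8 (26); 15 → 8 → 3 (6) — never 3 → 15 → 8.

no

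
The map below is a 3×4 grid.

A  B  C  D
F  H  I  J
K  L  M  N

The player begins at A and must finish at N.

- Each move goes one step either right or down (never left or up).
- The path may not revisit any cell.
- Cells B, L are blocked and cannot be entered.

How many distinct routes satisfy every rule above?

A right/down-only route from A to N makes exactly 2 down-moves and 3 right-moves in some order.
With no other constraints that would be C(5,2) = 10 routes.
Subtract routes through each blocked cell (inclusion–exclusion for overlaps): − through B: 6 − through L: 3 + through B&L: 1 → 2.
That gives 2 routes.

2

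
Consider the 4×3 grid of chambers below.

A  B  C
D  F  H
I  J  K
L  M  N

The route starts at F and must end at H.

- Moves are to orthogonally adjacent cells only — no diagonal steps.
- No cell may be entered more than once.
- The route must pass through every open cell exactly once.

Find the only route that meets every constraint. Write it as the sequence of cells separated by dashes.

F - J - K - N - M - L - I - D - A - B - C - H

Need to visit all 12 open cells exactly once, starting at F and ending at H.
Route from F: down 1 to J, right 1 to K, down 1 to N, left 2 to L, up 3 to A, right 2 to C, down 1 to H — 11 moves in all.
Check: all 12 open cells covered.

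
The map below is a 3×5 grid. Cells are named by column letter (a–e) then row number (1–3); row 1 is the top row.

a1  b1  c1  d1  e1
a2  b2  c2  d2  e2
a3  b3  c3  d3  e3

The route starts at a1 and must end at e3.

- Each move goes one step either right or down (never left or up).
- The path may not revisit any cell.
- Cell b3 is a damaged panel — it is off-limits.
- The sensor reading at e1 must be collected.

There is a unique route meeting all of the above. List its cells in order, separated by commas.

a1, b1, c1, d1, e1, e2, e3

Moves only go right or down, so the column and row indices never decrease.
Route from a1: right 4 to e1, down 2 to e3 — 6 moves in all.
Check: all required cells visited.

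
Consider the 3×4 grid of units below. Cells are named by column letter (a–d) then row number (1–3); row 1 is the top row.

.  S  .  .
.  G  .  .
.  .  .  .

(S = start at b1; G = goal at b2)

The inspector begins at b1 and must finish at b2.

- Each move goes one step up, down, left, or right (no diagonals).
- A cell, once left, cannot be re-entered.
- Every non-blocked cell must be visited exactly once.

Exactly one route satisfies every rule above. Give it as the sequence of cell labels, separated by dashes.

b1 - a1 - a2 - a3 - b3 - c3 - d3 - d2 - d1 - c1 - c2 - b2

Need to visit all 12 open cells exactly once, starting at b1 and ending at b2.
Cell d1 has only two open neighbours (d2 and c1), so the path must pass straight through it: one of those is the cell it's entered from and the other is where it exits.
Route from b1: left 1 to a1, down 2 to a3, right 3 to d3, up 2 to d1, left 1 to c1, down 1 to c2, left 1 to b2 — 11 moves in all.
Check: all 12 open cells covered.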